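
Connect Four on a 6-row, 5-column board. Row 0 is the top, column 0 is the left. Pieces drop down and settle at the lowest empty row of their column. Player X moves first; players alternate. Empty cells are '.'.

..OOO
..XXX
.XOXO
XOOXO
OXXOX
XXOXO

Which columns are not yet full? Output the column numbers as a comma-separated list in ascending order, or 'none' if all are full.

col 0: top cell = '.' → open
col 1: top cell = '.' → open
col 2: top cell = 'O' → FULL
col 3: top cell = 'O' → FULL
col 4: top cell = 'O' → FULL

Answer: 0,1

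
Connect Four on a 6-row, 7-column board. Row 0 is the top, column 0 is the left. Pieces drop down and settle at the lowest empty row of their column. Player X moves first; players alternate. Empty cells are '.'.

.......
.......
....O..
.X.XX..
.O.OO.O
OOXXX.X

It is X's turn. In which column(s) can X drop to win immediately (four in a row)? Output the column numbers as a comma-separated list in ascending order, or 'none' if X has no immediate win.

Answer: 5

Derivation:
col 0: drop X → no win
col 1: drop X → no win
col 2: drop X → no win
col 3: drop X → no win
col 4: drop X → no win
col 5: drop X → WIN!
col 6: drop X → no win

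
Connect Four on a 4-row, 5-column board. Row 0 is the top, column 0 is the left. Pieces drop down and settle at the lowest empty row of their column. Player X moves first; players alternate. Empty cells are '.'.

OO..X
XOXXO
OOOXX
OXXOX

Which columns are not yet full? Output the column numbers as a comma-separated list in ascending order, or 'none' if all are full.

Answer: 2,3

Derivation:
col 0: top cell = 'O' → FULL
col 1: top cell = 'O' → FULL
col 2: top cell = '.' → open
col 3: top cell = '.' → open
col 4: top cell = 'X' → FULL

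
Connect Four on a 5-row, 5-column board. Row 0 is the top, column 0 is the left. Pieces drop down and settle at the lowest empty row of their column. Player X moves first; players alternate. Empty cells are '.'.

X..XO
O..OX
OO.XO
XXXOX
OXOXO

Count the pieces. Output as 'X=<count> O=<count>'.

X=10 O=10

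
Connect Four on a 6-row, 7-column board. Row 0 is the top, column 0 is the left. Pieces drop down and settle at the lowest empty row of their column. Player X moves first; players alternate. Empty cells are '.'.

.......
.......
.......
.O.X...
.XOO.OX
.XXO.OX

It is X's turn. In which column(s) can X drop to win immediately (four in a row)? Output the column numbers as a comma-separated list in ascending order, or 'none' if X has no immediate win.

col 0: drop X → no win
col 1: drop X → no win
col 2: drop X → no win
col 3: drop X → no win
col 4: drop X → no win
col 5: drop X → no win
col 6: drop X → no win

Answer: none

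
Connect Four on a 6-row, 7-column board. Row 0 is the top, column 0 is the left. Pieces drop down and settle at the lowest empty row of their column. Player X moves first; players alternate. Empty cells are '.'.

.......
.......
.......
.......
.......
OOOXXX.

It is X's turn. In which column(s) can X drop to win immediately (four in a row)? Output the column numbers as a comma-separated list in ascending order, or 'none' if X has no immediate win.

Answer: 6

Derivation:
col 0: drop X → no win
col 1: drop X → no win
col 2: drop X → no win
col 3: drop X → no win
col 4: drop X → no win
col 5: drop X → no win
col 6: drop X → WIN!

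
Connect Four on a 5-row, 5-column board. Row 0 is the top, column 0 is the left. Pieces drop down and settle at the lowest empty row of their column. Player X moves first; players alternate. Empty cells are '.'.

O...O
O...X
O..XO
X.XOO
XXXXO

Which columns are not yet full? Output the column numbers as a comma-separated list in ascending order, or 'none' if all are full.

Answer: 1,2,3

Derivation:
col 0: top cell = 'O' → FULL
col 1: top cell = '.' → open
col 2: top cell = '.' → open
col 3: top cell = '.' → open
col 4: top cell = 'O' → FULL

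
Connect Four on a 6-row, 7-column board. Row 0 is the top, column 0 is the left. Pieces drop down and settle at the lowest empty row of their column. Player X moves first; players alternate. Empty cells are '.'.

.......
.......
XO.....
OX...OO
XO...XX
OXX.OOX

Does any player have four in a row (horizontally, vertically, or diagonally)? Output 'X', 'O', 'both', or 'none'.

none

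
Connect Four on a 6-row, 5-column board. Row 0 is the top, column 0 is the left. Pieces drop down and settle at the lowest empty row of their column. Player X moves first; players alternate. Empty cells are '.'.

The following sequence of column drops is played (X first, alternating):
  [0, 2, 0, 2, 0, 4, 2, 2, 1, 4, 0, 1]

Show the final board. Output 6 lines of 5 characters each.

Move 1: X drops in col 0, lands at row 5
Move 2: O drops in col 2, lands at row 5
Move 3: X drops in col 0, lands at row 4
Move 4: O drops in col 2, lands at row 4
Move 5: X drops in col 0, lands at row 3
Move 6: O drops in col 4, lands at row 5
Move 7: X drops in col 2, lands at row 3
Move 8: O drops in col 2, lands at row 2
Move 9: X drops in col 1, lands at row 5
Move 10: O drops in col 4, lands at row 4
Move 11: X drops in col 0, lands at row 2
Move 12: O drops in col 1, lands at row 4

Answer: .....
.....
X.O..
X.X..
XOO.O
XXO.O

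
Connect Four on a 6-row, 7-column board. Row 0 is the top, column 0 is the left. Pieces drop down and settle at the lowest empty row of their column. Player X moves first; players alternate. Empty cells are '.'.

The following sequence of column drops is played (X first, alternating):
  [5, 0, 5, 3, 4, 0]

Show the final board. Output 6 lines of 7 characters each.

Answer: .......
.......
.......
.......
O....X.
O..OXX.

Derivation:
Move 1: X drops in col 5, lands at row 5
Move 2: O drops in col 0, lands at row 5
Move 3: X drops in col 5, lands at row 4
Move 4: O drops in col 3, lands at row 5
Move 5: X drops in col 4, lands at row 5
Move 6: O drops in col 0, lands at row 4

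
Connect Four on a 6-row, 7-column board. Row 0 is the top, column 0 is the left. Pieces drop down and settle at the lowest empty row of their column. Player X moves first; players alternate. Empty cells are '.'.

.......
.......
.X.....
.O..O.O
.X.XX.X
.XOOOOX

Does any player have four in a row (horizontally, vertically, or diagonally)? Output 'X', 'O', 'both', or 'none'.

O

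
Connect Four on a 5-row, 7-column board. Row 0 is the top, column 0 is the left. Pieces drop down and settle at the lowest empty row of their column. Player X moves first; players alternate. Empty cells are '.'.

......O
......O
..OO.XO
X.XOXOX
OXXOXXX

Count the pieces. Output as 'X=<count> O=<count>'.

X=10 O=9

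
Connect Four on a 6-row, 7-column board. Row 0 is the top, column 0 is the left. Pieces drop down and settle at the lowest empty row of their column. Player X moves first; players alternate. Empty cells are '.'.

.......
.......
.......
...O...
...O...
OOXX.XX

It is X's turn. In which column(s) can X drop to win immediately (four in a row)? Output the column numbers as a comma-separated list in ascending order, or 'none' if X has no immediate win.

Answer: 4

Derivation:
col 0: drop X → no win
col 1: drop X → no win
col 2: drop X → no win
col 3: drop X → no win
col 4: drop X → WIN!
col 5: drop X → no win
col 6: drop X → no win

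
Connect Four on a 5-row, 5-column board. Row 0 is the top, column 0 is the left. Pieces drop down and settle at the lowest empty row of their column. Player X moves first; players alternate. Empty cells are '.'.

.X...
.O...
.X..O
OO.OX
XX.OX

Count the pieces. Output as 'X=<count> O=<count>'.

X=6 O=6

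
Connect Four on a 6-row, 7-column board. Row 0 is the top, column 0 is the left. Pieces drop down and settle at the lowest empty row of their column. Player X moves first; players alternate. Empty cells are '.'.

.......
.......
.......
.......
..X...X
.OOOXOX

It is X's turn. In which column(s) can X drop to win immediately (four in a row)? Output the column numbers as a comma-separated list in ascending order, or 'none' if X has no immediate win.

col 0: drop X → no win
col 1: drop X → no win
col 2: drop X → no win
col 3: drop X → no win
col 4: drop X → no win
col 5: drop X → no win
col 6: drop X → no win

Answer: none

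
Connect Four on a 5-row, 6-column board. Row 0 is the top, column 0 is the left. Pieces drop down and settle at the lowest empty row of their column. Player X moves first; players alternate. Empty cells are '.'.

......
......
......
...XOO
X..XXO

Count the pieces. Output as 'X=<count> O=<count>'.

X=4 O=3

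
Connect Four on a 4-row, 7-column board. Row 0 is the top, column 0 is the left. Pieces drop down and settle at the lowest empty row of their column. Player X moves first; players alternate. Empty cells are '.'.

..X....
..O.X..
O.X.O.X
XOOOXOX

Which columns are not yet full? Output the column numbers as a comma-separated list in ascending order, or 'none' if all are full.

col 0: top cell = '.' → open
col 1: top cell = '.' → open
col 2: top cell = 'X' → FULL
col 3: top cell = '.' → open
col 4: top cell = '.' → open
col 5: top cell = '.' → open
col 6: top cell = '.' → open

Answer: 0,1,3,4,5,6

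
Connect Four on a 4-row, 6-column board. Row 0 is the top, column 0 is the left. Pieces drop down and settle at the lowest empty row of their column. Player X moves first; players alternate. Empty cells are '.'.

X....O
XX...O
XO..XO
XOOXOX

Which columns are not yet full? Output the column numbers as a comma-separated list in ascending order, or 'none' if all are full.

Answer: 1,2,3,4

Derivation:
col 0: top cell = 'X' → FULL
col 1: top cell = '.' → open
col 2: top cell = '.' → open
col 3: top cell = '.' → open
col 4: top cell = '.' → open
col 5: top cell = 'O' → FULL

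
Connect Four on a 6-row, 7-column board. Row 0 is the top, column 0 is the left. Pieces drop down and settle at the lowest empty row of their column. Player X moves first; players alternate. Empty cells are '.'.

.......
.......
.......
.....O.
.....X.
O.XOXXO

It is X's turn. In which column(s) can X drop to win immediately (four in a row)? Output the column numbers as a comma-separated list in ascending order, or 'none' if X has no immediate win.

Answer: none

Derivation:
col 0: drop X → no win
col 1: drop X → no win
col 2: drop X → no win
col 3: drop X → no win
col 4: drop X → no win
col 5: drop X → no win
col 6: drop X → no win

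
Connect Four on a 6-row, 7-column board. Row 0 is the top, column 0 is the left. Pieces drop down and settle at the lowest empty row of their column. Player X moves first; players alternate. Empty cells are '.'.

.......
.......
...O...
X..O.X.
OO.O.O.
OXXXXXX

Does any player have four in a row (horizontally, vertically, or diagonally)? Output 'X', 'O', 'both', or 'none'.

X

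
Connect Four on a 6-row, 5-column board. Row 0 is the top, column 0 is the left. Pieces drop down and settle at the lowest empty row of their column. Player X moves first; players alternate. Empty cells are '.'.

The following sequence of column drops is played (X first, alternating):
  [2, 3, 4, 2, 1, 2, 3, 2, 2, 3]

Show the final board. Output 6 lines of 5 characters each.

Answer: .....
..X..
..O..
..OO.
..OX.
.XXOX

Derivation:
Move 1: X drops in col 2, lands at row 5
Move 2: O drops in col 3, lands at row 5
Move 3: X drops in col 4, lands at row 5
Move 4: O drops in col 2, lands at row 4
Move 5: X drops in col 1, lands at row 5
Move 6: O drops in col 2, lands at row 3
Move 7: X drops in col 3, lands at row 4
Move 8: O drops in col 2, lands at row 2
Move 9: X drops in col 2, lands at row 1
Move 10: O drops in col 3, lands at row 3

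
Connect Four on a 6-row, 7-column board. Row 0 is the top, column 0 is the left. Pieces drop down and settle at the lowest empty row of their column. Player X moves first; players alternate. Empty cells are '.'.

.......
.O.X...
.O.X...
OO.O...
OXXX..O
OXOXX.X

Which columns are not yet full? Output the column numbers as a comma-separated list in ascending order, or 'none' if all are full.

Answer: 0,1,2,3,4,5,6

Derivation:
col 0: top cell = '.' → open
col 1: top cell = '.' → open
col 2: top cell = '.' → open
col 3: top cell = '.' → open
col 4: top cell = '.' → open
col 5: top cell = '.' → open
col 6: top cell = '.' → open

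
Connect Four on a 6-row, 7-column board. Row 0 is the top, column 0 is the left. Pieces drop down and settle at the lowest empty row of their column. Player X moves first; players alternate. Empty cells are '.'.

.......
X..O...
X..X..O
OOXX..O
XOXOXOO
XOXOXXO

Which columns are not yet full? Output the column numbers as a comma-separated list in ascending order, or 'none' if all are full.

Answer: 0,1,2,3,4,5,6

Derivation:
col 0: top cell = '.' → open
col 1: top cell = '.' → open
col 2: top cell = '.' → open
col 3: top cell = '.' → open
col 4: top cell = '.' → open
col 5: top cell = '.' → open
col 6: top cell = '.' → open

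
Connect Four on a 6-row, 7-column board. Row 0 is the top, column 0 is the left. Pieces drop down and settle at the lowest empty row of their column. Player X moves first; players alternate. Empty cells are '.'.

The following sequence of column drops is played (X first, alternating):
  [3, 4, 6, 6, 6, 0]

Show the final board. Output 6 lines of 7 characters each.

Answer: .......
.......
.......
......X
......O
O..XO.X

Derivation:
Move 1: X drops in col 3, lands at row 5
Move 2: O drops in col 4, lands at row 5
Move 3: X drops in col 6, lands at row 5
Move 4: O drops in col 6, lands at row 4
Move 5: X drops in col 6, lands at row 3
Move 6: O drops in col 0, lands at row 5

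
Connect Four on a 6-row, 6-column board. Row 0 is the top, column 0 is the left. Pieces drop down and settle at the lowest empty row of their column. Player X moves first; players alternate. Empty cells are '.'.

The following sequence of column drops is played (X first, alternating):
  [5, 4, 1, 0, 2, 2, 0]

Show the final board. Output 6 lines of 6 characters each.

Answer: ......
......
......
......
X.O...
OXX.OX

Derivation:
Move 1: X drops in col 5, lands at row 5
Move 2: O drops in col 4, lands at row 5
Move 3: X drops in col 1, lands at row 5
Move 4: O drops in col 0, lands at row 5
Move 5: X drops in col 2, lands at row 5
Move 6: O drops in col 2, lands at row 4
Move 7: X drops in col 0, lands at row 4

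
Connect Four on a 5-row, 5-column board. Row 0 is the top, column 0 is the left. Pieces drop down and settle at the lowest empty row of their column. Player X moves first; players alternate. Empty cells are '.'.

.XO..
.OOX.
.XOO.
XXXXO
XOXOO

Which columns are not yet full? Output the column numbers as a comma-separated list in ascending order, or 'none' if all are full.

col 0: top cell = '.' → open
col 1: top cell = 'X' → FULL
col 2: top cell = 'O' → FULL
col 3: top cell = '.' → open
col 4: top cell = '.' → open

Answer: 0,3,4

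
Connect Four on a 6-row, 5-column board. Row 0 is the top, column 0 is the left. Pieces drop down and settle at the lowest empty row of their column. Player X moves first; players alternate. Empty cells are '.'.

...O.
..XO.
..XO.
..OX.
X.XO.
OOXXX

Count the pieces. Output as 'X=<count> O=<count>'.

X=8 O=7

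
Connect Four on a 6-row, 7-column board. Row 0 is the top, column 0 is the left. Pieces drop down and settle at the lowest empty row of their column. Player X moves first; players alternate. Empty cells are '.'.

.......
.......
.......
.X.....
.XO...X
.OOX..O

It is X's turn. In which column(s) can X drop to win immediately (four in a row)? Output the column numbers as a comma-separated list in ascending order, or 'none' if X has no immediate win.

Answer: none

Derivation:
col 0: drop X → no win
col 1: drop X → no win
col 2: drop X → no win
col 3: drop X → no win
col 4: drop X → no win
col 5: drop X → no win
col 6: drop X → no win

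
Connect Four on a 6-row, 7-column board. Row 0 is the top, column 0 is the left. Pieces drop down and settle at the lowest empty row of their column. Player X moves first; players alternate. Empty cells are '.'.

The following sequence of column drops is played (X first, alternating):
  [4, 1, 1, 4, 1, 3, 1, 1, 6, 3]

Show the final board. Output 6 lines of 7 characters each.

Answer: .......
.O.....
.X.....
.X.....
.X.OO..
.O.OX.X

Derivation:
Move 1: X drops in col 4, lands at row 5
Move 2: O drops in col 1, lands at row 5
Move 3: X drops in col 1, lands at row 4
Move 4: O drops in col 4, lands at row 4
Move 5: X drops in col 1, lands at row 3
Move 6: O drops in col 3, lands at row 5
Move 7: X drops in col 1, lands at row 2
Move 8: O drops in col 1, lands at row 1
Move 9: X drops in col 6, lands at row 5
Move 10: O drops in col 3, lands at row 4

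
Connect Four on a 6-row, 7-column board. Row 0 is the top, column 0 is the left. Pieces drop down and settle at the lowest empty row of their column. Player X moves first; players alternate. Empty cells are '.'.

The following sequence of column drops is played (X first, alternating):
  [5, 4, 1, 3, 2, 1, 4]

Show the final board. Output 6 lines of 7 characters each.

Answer: .......
.......
.......
.......
.O..X..
.XXOOX.

Derivation:
Move 1: X drops in col 5, lands at row 5
Move 2: O drops in col 4, lands at row 5
Move 3: X drops in col 1, lands at row 5
Move 4: O drops in col 3, lands at row 5
Move 5: X drops in col 2, lands at row 5
Move 6: O drops in col 1, lands at row 4
Move 7: X drops in col 4, lands at row 4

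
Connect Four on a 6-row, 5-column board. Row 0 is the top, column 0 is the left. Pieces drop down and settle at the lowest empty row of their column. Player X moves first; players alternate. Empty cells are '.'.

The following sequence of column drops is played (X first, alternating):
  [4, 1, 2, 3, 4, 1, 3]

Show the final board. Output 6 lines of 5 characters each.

Answer: .....
.....
.....
.....
.O.XX
.OXOX

Derivation:
Move 1: X drops in col 4, lands at row 5
Move 2: O drops in col 1, lands at row 5
Move 3: X drops in col 2, lands at row 5
Move 4: O drops in col 3, lands at row 5
Move 5: X drops in col 4, lands at row 4
Move 6: O drops in col 1, lands at row 4
Move 7: X drops in col 3, lands at row 4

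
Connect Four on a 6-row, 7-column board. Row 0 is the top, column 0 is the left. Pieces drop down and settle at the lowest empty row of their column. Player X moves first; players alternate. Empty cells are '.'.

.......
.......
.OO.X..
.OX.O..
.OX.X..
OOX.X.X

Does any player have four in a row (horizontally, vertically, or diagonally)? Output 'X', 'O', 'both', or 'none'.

O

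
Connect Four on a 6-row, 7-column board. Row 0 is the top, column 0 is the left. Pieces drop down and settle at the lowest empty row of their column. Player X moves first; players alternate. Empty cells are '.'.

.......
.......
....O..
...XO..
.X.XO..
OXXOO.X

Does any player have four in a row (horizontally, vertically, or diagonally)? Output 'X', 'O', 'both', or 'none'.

O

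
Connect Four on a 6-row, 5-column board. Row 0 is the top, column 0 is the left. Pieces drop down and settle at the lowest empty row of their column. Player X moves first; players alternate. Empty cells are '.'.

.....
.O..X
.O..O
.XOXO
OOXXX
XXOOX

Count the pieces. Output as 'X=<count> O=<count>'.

X=9 O=9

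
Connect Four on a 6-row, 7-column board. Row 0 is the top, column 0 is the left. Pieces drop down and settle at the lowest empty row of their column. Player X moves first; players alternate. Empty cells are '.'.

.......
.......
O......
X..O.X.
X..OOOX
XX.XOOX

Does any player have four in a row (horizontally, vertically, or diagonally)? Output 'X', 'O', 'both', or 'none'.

none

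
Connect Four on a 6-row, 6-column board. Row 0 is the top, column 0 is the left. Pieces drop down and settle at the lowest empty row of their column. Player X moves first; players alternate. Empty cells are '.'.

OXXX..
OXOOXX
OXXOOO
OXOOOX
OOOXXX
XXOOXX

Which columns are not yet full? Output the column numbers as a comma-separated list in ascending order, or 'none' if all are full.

Answer: 4,5

Derivation:
col 0: top cell = 'O' → FULL
col 1: top cell = 'X' → FULL
col 2: top cell = 'X' → FULL
col 3: top cell = 'X' → FULL
col 4: top cell = '.' → open
col 5: top cell = '.' → open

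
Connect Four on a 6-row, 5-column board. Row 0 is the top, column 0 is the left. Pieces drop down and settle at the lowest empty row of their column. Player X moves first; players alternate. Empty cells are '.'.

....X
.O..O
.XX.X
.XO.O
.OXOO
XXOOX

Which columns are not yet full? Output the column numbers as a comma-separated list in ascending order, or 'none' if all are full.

col 0: top cell = '.' → open
col 1: top cell = '.' → open
col 2: top cell = '.' → open
col 3: top cell = '.' → open
col 4: top cell = 'X' → FULL

Answer: 0,1,2,3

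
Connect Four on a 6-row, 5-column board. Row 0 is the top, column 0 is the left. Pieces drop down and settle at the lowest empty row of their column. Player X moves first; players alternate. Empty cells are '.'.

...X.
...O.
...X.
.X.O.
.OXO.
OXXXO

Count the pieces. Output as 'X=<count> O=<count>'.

X=7 O=6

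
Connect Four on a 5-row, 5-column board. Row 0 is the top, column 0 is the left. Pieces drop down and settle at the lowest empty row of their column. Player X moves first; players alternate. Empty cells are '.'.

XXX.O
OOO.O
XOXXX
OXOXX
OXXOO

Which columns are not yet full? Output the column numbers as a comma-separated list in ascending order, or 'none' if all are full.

col 0: top cell = 'X' → FULL
col 1: top cell = 'X' → FULL
col 2: top cell = 'X' → FULL
col 3: top cell = '.' → open
col 4: top cell = 'O' → FULL

Answer: 3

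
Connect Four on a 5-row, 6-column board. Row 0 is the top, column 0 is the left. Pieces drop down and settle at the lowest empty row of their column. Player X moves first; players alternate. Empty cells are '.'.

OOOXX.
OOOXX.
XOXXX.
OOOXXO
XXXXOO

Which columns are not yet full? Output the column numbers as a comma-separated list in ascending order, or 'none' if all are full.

col 0: top cell = 'O' → FULL
col 1: top cell = 'O' → FULL
col 2: top cell = 'O' → FULL
col 3: top cell = 'X' → FULL
col 4: top cell = 'X' → FULL
col 5: top cell = '.' → open

Answer: 5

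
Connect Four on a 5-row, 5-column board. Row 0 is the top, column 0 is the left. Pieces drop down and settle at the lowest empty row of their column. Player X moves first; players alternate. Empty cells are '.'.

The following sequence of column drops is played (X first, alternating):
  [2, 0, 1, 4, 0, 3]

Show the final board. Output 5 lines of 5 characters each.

Answer: .....
.....
.....
X....
OXXOO

Derivation:
Move 1: X drops in col 2, lands at row 4
Move 2: O drops in col 0, lands at row 4
Move 3: X drops in col 1, lands at row 4
Move 4: O drops in col 4, lands at row 4
Move 5: X drops in col 0, lands at row 3
Move 6: O drops in col 3, lands at row 4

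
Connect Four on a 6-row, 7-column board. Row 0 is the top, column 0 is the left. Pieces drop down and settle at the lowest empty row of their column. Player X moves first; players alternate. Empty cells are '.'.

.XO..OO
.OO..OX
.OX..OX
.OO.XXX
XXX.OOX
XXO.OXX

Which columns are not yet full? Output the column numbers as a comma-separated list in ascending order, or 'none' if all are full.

col 0: top cell = '.' → open
col 1: top cell = 'X' → FULL
col 2: top cell = 'O' → FULL
col 3: top cell = '.' → open
col 4: top cell = '.' → open
col 5: top cell = 'O' → FULL
col 6: top cell = 'O' → FULL

Answer: 0,3,4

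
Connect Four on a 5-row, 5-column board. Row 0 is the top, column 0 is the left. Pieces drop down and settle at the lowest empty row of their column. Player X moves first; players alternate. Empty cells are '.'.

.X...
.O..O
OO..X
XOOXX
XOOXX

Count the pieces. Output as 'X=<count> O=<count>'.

X=8 O=8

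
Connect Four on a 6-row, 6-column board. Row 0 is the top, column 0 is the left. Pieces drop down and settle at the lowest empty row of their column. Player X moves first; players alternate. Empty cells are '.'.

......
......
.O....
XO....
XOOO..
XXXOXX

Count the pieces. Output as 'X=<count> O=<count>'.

X=7 O=6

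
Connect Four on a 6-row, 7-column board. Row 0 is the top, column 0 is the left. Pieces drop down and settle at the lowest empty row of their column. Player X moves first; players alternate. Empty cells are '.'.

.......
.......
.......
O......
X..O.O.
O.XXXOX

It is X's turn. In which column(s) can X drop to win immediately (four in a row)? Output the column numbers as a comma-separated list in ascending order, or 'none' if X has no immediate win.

Answer: 1

Derivation:
col 0: drop X → no win
col 1: drop X → WIN!
col 2: drop X → no win
col 3: drop X → no win
col 4: drop X → no win
col 5: drop X → no win
col 6: drop X → no win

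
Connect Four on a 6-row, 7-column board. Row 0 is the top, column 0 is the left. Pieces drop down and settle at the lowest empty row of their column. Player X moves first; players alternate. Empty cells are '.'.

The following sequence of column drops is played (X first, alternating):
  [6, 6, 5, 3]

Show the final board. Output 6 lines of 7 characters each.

Move 1: X drops in col 6, lands at row 5
Move 2: O drops in col 6, lands at row 4
Move 3: X drops in col 5, lands at row 5
Move 4: O drops in col 3, lands at row 5

Answer: .......
.......
.......
.......
......O
...O.XX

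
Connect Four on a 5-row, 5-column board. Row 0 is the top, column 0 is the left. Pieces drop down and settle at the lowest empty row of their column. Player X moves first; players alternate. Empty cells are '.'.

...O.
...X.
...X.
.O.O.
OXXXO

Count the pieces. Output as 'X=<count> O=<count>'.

X=5 O=5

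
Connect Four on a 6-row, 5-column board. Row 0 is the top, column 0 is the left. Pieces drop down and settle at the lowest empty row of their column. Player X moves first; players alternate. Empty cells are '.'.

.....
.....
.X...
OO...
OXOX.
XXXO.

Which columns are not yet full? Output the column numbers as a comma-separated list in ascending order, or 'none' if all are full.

col 0: top cell = '.' → open
col 1: top cell = '.' → open
col 2: top cell = '.' → open
col 3: top cell = '.' → open
col 4: top cell = '.' → open

Answer: 0,1,2,3,4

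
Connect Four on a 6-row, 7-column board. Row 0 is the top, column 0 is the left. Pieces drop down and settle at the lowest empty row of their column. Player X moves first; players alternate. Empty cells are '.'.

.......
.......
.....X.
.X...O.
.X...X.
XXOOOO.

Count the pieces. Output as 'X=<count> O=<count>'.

X=6 O=5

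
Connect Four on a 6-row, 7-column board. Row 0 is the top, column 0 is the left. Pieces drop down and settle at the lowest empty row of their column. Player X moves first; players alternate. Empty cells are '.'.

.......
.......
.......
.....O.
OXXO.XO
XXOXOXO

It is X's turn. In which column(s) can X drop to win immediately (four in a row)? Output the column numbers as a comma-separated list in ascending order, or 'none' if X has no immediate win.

Answer: none

Derivation:
col 0: drop X → no win
col 1: drop X → no win
col 2: drop X → no win
col 3: drop X → no win
col 4: drop X → no win
col 5: drop X → no win
col 6: drop X → no win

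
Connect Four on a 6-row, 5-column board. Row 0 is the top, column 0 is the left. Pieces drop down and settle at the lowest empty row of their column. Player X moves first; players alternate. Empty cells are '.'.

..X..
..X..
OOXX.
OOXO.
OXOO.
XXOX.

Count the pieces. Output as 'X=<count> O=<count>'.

X=9 O=9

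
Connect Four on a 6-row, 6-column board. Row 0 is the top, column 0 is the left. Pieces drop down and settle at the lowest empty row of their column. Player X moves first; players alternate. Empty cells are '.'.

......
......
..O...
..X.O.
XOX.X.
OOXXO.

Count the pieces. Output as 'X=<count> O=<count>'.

X=6 O=6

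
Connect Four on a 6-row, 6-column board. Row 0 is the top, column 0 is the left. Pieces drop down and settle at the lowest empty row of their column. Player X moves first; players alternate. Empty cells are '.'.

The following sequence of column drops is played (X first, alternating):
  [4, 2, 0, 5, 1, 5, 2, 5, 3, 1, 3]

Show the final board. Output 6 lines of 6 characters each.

Move 1: X drops in col 4, lands at row 5
Move 2: O drops in col 2, lands at row 5
Move 3: X drops in col 0, lands at row 5
Move 4: O drops in col 5, lands at row 5
Move 5: X drops in col 1, lands at row 5
Move 6: O drops in col 5, lands at row 4
Move 7: X drops in col 2, lands at row 4
Move 8: O drops in col 5, lands at row 3
Move 9: X drops in col 3, lands at row 5
Move 10: O drops in col 1, lands at row 4
Move 11: X drops in col 3, lands at row 4

Answer: ......
......
......
.....O
.OXX.O
XXOXXO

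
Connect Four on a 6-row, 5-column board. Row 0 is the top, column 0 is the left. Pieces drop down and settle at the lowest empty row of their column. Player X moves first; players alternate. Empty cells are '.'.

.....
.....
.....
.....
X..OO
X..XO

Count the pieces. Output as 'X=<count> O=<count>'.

X=3 O=3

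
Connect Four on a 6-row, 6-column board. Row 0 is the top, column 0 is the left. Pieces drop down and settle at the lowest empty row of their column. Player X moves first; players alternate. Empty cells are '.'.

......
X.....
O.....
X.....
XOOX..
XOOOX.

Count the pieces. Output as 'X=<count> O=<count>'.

X=6 O=6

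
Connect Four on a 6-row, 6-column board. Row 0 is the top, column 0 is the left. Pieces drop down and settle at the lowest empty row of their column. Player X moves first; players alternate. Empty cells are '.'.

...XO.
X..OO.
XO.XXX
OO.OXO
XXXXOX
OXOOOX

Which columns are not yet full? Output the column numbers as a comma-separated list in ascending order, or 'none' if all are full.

col 0: top cell = '.' → open
col 1: top cell = '.' → open
col 2: top cell = '.' → open
col 3: top cell = 'X' → FULL
col 4: top cell = 'O' → FULL
col 5: top cell = '.' → open

Answer: 0,1,2,5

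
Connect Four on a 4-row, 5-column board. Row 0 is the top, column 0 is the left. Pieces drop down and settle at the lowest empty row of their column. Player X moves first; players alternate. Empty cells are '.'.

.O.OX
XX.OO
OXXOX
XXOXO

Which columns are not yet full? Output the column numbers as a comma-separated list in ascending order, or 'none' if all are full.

col 0: top cell = '.' → open
col 1: top cell = 'O' → FULL
col 2: top cell = '.' → open
col 3: top cell = 'O' → FULL
col 4: top cell = 'X' → FULL

Answer: 0,2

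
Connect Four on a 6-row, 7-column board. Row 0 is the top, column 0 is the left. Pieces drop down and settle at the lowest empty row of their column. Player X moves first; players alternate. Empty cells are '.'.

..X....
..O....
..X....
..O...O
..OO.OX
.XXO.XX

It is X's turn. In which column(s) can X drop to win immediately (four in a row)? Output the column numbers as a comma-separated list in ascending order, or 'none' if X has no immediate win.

Answer: none

Derivation:
col 0: drop X → no win
col 1: drop X → no win
col 3: drop X → no win
col 4: drop X → no win
col 5: drop X → no win
col 6: drop X → no win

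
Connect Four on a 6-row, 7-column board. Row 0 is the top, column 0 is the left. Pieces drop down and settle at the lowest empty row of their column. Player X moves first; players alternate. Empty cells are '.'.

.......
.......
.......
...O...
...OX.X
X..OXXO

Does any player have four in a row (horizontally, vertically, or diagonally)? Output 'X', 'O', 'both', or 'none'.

none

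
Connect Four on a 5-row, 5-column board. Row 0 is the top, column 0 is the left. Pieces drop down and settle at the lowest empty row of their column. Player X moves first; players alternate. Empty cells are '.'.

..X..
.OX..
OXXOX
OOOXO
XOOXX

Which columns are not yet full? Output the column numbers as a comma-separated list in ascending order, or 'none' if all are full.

col 0: top cell = '.' → open
col 1: top cell = '.' → open
col 2: top cell = 'X' → FULL
col 3: top cell = '.' → open
col 4: top cell = '.' → open

Answer: 0,1,3,4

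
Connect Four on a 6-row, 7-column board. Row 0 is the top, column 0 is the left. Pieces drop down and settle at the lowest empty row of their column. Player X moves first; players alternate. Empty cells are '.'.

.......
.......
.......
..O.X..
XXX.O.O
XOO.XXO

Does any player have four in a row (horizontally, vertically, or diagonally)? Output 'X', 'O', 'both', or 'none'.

none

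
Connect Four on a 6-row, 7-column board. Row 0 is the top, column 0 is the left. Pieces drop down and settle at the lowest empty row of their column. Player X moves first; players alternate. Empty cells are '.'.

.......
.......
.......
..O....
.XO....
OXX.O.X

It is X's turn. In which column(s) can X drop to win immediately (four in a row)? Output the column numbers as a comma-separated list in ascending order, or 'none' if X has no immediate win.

col 0: drop X → no win
col 1: drop X → no win
col 2: drop X → no win
col 3: drop X → no win
col 4: drop X → no win
col 5: drop X → no win
col 6: drop X → no win

Answer: none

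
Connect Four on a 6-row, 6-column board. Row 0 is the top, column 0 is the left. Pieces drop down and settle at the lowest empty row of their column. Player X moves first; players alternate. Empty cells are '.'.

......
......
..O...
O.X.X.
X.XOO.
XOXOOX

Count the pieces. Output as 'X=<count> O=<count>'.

X=7 O=7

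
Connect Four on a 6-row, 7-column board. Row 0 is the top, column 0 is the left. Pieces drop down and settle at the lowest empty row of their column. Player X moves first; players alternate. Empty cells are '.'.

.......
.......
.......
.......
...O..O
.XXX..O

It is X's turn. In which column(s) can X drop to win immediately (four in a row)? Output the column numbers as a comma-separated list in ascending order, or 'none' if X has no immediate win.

Answer: 0,4

Derivation:
col 0: drop X → WIN!
col 1: drop X → no win
col 2: drop X → no win
col 3: drop X → no win
col 4: drop X → WIN!
col 5: drop X → no win
col 6: drop X → no win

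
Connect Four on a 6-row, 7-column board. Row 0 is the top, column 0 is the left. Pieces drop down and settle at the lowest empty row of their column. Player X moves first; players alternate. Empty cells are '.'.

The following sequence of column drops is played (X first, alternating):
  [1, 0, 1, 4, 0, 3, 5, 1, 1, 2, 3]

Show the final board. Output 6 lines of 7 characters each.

Answer: .......
.......
.X.....
.O.....
XX.X...
OXOOOX.

Derivation:
Move 1: X drops in col 1, lands at row 5
Move 2: O drops in col 0, lands at row 5
Move 3: X drops in col 1, lands at row 4
Move 4: O drops in col 4, lands at row 5
Move 5: X drops in col 0, lands at row 4
Move 6: O drops in col 3, lands at row 5
Move 7: X drops in col 5, lands at row 5
Move 8: O drops in col 1, lands at row 3
Move 9: X drops in col 1, lands at row 2
Move 10: O drops in col 2, lands at row 5
Move 11: X drops in col 3, lands at row 4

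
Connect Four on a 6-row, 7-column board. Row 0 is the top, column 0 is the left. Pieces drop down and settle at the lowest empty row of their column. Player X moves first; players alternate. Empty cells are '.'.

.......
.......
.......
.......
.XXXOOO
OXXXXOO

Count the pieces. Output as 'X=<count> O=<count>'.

X=7 O=6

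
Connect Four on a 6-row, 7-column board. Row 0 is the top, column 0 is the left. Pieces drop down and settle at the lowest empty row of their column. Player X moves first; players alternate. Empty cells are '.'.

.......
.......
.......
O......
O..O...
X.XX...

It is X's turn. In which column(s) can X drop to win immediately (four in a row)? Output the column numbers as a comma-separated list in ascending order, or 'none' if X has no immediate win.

col 0: drop X → no win
col 1: drop X → WIN!
col 2: drop X → no win
col 3: drop X → no win
col 4: drop X → no win
col 5: drop X → no win
col 6: drop X → no win

Answer: 1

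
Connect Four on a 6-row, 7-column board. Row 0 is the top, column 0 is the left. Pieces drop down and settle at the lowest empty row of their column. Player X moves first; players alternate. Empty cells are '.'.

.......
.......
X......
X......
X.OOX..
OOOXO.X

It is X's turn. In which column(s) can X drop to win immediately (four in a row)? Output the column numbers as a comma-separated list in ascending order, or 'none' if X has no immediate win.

Answer: 0

Derivation:
col 0: drop X → WIN!
col 1: drop X → no win
col 2: drop X → no win
col 3: drop X → no win
col 4: drop X → no win
col 5: drop X → no win
col 6: drop X → no win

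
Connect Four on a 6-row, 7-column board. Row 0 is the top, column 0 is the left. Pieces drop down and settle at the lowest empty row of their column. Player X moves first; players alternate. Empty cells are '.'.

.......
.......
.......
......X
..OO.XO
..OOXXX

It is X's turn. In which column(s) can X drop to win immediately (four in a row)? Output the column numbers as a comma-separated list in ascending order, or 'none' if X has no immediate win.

col 0: drop X → no win
col 1: drop X → no win
col 2: drop X → no win
col 3: drop X → no win
col 4: drop X → no win
col 5: drop X → no win
col 6: drop X → no win

Answer: none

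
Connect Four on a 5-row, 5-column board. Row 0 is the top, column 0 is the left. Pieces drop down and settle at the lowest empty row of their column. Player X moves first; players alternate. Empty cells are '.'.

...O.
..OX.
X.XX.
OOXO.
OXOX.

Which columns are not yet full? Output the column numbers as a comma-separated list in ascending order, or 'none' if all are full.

col 0: top cell = '.' → open
col 1: top cell = '.' → open
col 2: top cell = '.' → open
col 3: top cell = 'O' → FULL
col 4: top cell = '.' → open

Answer: 0,1,2,4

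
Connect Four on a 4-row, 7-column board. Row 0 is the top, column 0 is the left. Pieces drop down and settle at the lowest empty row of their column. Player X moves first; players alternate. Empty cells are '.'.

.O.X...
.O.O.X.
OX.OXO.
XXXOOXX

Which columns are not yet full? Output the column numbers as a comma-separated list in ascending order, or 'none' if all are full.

Answer: 0,2,4,5,6

Derivation:
col 0: top cell = '.' → open
col 1: top cell = 'O' → FULL
col 2: top cell = '.' → open
col 3: top cell = 'X' → FULL
col 4: top cell = '.' → open
col 5: top cell = '.' → open
col 6: top cell = '.' → open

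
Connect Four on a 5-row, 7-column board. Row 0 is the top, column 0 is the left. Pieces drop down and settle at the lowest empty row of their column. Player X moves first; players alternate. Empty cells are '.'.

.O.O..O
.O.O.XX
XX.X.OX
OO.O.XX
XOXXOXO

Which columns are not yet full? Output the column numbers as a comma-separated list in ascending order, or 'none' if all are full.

col 0: top cell = '.' → open
col 1: top cell = 'O' → FULL
col 2: top cell = '.' → open
col 3: top cell = 'O' → FULL
col 4: top cell = '.' → open
col 5: top cell = '.' → open
col 6: top cell = 'O' → FULL

Answer: 0,2,4,5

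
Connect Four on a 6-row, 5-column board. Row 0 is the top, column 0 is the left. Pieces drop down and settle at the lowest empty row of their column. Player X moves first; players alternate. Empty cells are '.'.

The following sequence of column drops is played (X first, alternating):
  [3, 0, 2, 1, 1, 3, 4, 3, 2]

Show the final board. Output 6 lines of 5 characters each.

Move 1: X drops in col 3, lands at row 5
Move 2: O drops in col 0, lands at row 5
Move 3: X drops in col 2, lands at row 5
Move 4: O drops in col 1, lands at row 5
Move 5: X drops in col 1, lands at row 4
Move 6: O drops in col 3, lands at row 4
Move 7: X drops in col 4, lands at row 5
Move 8: O drops in col 3, lands at row 3
Move 9: X drops in col 2, lands at row 4

Answer: .....
.....
.....
...O.
.XXO.
OOXXX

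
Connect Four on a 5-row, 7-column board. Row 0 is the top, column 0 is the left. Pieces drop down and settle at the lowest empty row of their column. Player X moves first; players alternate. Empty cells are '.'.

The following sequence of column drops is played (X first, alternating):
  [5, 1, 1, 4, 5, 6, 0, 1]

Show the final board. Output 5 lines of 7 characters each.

Move 1: X drops in col 5, lands at row 4
Move 2: O drops in col 1, lands at row 4
Move 3: X drops in col 1, lands at row 3
Move 4: O drops in col 4, lands at row 4
Move 5: X drops in col 5, lands at row 3
Move 6: O drops in col 6, lands at row 4
Move 7: X drops in col 0, lands at row 4
Move 8: O drops in col 1, lands at row 2

Answer: .......
.......
.O.....
.X...X.
XO..OXO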